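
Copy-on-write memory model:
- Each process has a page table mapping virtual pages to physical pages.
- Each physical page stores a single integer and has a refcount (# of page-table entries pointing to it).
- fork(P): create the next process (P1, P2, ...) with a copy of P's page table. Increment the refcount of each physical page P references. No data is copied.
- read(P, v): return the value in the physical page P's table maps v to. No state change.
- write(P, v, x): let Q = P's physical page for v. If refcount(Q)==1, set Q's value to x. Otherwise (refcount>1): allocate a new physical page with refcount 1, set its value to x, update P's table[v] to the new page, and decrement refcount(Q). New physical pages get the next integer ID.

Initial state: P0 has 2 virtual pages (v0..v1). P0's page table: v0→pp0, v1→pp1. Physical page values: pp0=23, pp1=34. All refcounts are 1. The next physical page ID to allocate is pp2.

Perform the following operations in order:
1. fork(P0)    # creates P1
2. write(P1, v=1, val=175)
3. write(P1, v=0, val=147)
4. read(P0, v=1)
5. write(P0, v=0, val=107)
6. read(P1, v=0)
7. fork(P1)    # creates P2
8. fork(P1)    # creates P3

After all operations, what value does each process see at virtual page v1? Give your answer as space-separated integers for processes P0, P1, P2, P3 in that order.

Op 1: fork(P0) -> P1. 2 ppages; refcounts: pp0:2 pp1:2
Op 2: write(P1, v1, 175). refcount(pp1)=2>1 -> COPY to pp2. 3 ppages; refcounts: pp0:2 pp1:1 pp2:1
Op 3: write(P1, v0, 147). refcount(pp0)=2>1 -> COPY to pp3. 4 ppages; refcounts: pp0:1 pp1:1 pp2:1 pp3:1
Op 4: read(P0, v1) -> 34. No state change.
Op 5: write(P0, v0, 107). refcount(pp0)=1 -> write in place. 4 ppages; refcounts: pp0:1 pp1:1 pp2:1 pp3:1
Op 6: read(P1, v0) -> 147. No state change.
Op 7: fork(P1) -> P2. 4 ppages; refcounts: pp0:1 pp1:1 pp2:2 pp3:2
Op 8: fork(P1) -> P3. 4 ppages; refcounts: pp0:1 pp1:1 pp2:3 pp3:3
P0: v1 -> pp1 = 34
P1: v1 -> pp2 = 175
P2: v1 -> pp2 = 175
P3: v1 -> pp2 = 175

Answer: 34 175 175 175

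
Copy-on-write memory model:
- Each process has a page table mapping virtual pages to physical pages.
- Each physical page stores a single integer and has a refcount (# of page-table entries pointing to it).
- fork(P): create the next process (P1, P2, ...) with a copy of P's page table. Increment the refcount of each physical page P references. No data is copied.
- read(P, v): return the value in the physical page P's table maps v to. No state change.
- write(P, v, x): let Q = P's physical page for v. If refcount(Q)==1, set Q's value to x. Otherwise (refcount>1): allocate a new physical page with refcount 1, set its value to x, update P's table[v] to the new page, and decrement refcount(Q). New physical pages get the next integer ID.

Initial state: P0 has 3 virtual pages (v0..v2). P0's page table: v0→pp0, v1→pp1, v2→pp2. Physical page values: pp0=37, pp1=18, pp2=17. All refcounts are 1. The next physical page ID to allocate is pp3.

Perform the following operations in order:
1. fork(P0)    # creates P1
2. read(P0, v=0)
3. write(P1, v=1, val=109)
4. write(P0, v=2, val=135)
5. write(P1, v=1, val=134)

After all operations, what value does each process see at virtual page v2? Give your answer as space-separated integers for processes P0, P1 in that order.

Op 1: fork(P0) -> P1. 3 ppages; refcounts: pp0:2 pp1:2 pp2:2
Op 2: read(P0, v0) -> 37. No state change.
Op 3: write(P1, v1, 109). refcount(pp1)=2>1 -> COPY to pp3. 4 ppages; refcounts: pp0:2 pp1:1 pp2:2 pp3:1
Op 4: write(P0, v2, 135). refcount(pp2)=2>1 -> COPY to pp4. 5 ppages; refcounts: pp0:2 pp1:1 pp2:1 pp3:1 pp4:1
Op 5: write(P1, v1, 134). refcount(pp3)=1 -> write in place. 5 ppages; refcounts: pp0:2 pp1:1 pp2:1 pp3:1 pp4:1
P0: v2 -> pp4 = 135
P1: v2 -> pp2 = 17

Answer: 135 17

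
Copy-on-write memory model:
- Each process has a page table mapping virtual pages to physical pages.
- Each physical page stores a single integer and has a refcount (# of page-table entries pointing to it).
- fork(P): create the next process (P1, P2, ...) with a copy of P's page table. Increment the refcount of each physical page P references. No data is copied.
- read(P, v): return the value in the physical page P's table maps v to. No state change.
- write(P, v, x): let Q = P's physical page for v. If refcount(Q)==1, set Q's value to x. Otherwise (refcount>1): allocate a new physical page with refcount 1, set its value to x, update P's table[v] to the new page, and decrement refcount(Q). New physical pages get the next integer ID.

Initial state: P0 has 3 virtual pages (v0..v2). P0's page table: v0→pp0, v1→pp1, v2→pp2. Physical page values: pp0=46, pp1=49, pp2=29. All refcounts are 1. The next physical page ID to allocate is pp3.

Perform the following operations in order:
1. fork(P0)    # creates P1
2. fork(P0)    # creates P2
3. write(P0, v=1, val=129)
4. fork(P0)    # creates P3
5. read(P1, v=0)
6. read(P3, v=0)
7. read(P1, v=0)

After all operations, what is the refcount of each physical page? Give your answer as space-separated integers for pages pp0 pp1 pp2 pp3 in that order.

Op 1: fork(P0) -> P1. 3 ppages; refcounts: pp0:2 pp1:2 pp2:2
Op 2: fork(P0) -> P2. 3 ppages; refcounts: pp0:3 pp1:3 pp2:3
Op 3: write(P0, v1, 129). refcount(pp1)=3>1 -> COPY to pp3. 4 ppages; refcounts: pp0:3 pp1:2 pp2:3 pp3:1
Op 4: fork(P0) -> P3. 4 ppages; refcounts: pp0:4 pp1:2 pp2:4 pp3:2
Op 5: read(P1, v0) -> 46. No state change.
Op 6: read(P3, v0) -> 46. No state change.
Op 7: read(P1, v0) -> 46. No state change.

Answer: 4 2 4 2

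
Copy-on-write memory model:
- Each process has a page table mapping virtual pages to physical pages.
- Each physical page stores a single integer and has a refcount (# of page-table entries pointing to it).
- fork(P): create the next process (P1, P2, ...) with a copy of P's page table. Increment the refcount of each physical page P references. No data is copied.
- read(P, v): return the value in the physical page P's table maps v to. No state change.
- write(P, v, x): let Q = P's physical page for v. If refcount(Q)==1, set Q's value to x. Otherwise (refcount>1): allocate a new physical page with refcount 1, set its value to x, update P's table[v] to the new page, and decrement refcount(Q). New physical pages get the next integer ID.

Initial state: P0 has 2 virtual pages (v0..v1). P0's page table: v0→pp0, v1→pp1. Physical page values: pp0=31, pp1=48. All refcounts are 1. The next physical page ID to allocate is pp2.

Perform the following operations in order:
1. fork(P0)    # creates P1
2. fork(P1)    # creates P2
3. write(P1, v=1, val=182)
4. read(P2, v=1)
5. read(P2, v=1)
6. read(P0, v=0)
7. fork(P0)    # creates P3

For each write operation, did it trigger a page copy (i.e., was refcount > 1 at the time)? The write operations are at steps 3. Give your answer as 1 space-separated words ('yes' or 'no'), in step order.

Op 1: fork(P0) -> P1. 2 ppages; refcounts: pp0:2 pp1:2
Op 2: fork(P1) -> P2. 2 ppages; refcounts: pp0:3 pp1:3
Op 3: write(P1, v1, 182). refcount(pp1)=3>1 -> COPY to pp2. 3 ppages; refcounts: pp0:3 pp1:2 pp2:1
Op 4: read(P2, v1) -> 48. No state change.
Op 5: read(P2, v1) -> 48. No state change.
Op 6: read(P0, v0) -> 31. No state change.
Op 7: fork(P0) -> P3. 3 ppages; refcounts: pp0:4 pp1:3 pp2:1

yes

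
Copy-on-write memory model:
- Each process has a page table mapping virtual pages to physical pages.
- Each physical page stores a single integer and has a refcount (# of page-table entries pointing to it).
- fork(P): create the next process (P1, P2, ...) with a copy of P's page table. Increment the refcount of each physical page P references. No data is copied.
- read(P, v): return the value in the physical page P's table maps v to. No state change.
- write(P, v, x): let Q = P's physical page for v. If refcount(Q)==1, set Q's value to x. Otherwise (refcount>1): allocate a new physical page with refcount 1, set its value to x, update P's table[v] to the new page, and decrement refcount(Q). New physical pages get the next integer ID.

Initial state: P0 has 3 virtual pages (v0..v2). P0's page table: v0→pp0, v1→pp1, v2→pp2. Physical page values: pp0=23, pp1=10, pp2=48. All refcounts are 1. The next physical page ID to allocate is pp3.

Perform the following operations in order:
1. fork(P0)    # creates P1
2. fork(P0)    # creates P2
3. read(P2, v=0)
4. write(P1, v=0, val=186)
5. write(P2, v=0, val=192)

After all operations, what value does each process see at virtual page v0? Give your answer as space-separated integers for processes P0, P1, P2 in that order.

Op 1: fork(P0) -> P1. 3 ppages; refcounts: pp0:2 pp1:2 pp2:2
Op 2: fork(P0) -> P2. 3 ppages; refcounts: pp0:3 pp1:3 pp2:3
Op 3: read(P2, v0) -> 23. No state change.
Op 4: write(P1, v0, 186). refcount(pp0)=3>1 -> COPY to pp3. 4 ppages; refcounts: pp0:2 pp1:3 pp2:3 pp3:1
Op 5: write(P2, v0, 192). refcount(pp0)=2>1 -> COPY to pp4. 5 ppages; refcounts: pp0:1 pp1:3 pp2:3 pp3:1 pp4:1
P0: v0 -> pp0 = 23
P1: v0 -> pp3 = 186
P2: v0 -> pp4 = 192

Answer: 23 186 192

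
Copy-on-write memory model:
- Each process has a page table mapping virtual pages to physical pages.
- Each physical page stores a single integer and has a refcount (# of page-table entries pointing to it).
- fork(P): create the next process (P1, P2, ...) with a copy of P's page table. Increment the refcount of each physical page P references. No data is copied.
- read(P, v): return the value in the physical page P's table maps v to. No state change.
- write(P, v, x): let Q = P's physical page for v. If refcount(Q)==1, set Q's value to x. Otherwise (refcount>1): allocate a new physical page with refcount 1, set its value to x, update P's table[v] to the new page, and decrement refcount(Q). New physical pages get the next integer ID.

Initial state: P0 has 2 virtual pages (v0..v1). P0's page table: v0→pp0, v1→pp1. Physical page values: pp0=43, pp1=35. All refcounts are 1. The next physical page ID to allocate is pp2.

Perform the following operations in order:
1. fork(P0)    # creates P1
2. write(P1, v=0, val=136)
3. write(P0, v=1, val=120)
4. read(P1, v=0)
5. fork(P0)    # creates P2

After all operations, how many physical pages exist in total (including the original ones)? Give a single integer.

Answer: 4

Derivation:
Op 1: fork(P0) -> P1. 2 ppages; refcounts: pp0:2 pp1:2
Op 2: write(P1, v0, 136). refcount(pp0)=2>1 -> COPY to pp2. 3 ppages; refcounts: pp0:1 pp1:2 pp2:1
Op 3: write(P0, v1, 120). refcount(pp1)=2>1 -> COPY to pp3. 4 ppages; refcounts: pp0:1 pp1:1 pp2:1 pp3:1
Op 4: read(P1, v0) -> 136. No state change.
Op 5: fork(P0) -> P2. 4 ppages; refcounts: pp0:2 pp1:1 pp2:1 pp3:2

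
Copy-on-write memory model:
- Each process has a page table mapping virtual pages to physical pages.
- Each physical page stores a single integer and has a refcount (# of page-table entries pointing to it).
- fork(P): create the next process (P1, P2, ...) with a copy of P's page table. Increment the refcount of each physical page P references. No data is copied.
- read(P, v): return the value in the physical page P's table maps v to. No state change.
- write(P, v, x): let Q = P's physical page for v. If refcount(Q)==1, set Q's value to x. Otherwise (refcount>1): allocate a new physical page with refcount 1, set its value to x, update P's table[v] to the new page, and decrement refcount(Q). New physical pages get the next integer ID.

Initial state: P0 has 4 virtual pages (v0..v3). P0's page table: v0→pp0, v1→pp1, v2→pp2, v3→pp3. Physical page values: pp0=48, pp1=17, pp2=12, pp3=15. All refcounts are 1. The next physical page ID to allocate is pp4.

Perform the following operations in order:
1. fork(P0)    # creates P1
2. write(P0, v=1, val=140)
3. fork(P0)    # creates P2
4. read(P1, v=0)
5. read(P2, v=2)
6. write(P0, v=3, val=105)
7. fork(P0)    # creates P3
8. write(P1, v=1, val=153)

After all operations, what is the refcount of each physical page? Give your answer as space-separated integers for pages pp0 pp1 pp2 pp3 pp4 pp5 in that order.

Answer: 4 1 4 2 3 2

Derivation:
Op 1: fork(P0) -> P1. 4 ppages; refcounts: pp0:2 pp1:2 pp2:2 pp3:2
Op 2: write(P0, v1, 140). refcount(pp1)=2>1 -> COPY to pp4. 5 ppages; refcounts: pp0:2 pp1:1 pp2:2 pp3:2 pp4:1
Op 3: fork(P0) -> P2. 5 ppages; refcounts: pp0:3 pp1:1 pp2:3 pp3:3 pp4:2
Op 4: read(P1, v0) -> 48. No state change.
Op 5: read(P2, v2) -> 12. No state change.
Op 6: write(P0, v3, 105). refcount(pp3)=3>1 -> COPY to pp5. 6 ppages; refcounts: pp0:3 pp1:1 pp2:3 pp3:2 pp4:2 pp5:1
Op 7: fork(P0) -> P3. 6 ppages; refcounts: pp0:4 pp1:1 pp2:4 pp3:2 pp4:3 pp5:2
Op 8: write(P1, v1, 153). refcount(pp1)=1 -> write in place. 6 ppages; refcounts: pp0:4 pp1:1 pp2:4 pp3:2 pp4:3 pp5:2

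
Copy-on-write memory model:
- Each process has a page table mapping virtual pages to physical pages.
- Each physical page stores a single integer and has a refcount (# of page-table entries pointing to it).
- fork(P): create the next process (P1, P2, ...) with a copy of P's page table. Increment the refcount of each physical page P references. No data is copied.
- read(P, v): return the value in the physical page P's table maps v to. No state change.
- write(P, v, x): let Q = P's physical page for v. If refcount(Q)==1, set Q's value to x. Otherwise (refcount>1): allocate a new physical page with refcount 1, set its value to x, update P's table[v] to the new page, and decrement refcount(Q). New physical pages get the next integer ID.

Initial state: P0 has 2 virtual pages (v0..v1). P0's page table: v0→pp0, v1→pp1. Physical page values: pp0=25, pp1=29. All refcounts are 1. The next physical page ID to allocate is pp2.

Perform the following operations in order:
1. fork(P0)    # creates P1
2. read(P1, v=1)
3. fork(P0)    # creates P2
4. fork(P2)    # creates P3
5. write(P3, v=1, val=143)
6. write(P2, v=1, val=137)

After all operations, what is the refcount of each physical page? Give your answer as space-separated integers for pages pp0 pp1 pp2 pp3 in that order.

Op 1: fork(P0) -> P1. 2 ppages; refcounts: pp0:2 pp1:2
Op 2: read(P1, v1) -> 29. No state change.
Op 3: fork(P0) -> P2. 2 ppages; refcounts: pp0:3 pp1:3
Op 4: fork(P2) -> P3. 2 ppages; refcounts: pp0:4 pp1:4
Op 5: write(P3, v1, 143). refcount(pp1)=4>1 -> COPY to pp2. 3 ppages; refcounts: pp0:4 pp1:3 pp2:1
Op 6: write(P2, v1, 137). refcount(pp1)=3>1 -> COPY to pp3. 4 ppages; refcounts: pp0:4 pp1:2 pp2:1 pp3:1

Answer: 4 2 1 1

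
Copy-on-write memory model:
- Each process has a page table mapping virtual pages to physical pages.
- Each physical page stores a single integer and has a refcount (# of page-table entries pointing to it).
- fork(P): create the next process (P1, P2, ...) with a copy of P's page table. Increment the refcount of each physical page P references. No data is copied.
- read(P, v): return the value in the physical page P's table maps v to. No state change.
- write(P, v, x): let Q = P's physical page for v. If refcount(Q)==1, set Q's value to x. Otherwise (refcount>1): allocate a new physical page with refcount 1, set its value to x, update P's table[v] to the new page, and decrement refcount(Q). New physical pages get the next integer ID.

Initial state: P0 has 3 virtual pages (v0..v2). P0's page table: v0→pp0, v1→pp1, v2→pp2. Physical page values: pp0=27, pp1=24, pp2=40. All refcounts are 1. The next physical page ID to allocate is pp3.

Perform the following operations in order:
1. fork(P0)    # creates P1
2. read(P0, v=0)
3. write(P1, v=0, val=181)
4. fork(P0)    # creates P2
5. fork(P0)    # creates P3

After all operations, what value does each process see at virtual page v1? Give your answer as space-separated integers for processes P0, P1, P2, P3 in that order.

Answer: 24 24 24 24

Derivation:
Op 1: fork(P0) -> P1. 3 ppages; refcounts: pp0:2 pp1:2 pp2:2
Op 2: read(P0, v0) -> 27. No state change.
Op 3: write(P1, v0, 181). refcount(pp0)=2>1 -> COPY to pp3. 4 ppages; refcounts: pp0:1 pp1:2 pp2:2 pp3:1
Op 4: fork(P0) -> P2. 4 ppages; refcounts: pp0:2 pp1:3 pp2:3 pp3:1
Op 5: fork(P0) -> P3. 4 ppages; refcounts: pp0:3 pp1:4 pp2:4 pp3:1
P0: v1 -> pp1 = 24
P1: v1 -> pp1 = 24
P2: v1 -> pp1 = 24
P3: v1 -> pp1 = 24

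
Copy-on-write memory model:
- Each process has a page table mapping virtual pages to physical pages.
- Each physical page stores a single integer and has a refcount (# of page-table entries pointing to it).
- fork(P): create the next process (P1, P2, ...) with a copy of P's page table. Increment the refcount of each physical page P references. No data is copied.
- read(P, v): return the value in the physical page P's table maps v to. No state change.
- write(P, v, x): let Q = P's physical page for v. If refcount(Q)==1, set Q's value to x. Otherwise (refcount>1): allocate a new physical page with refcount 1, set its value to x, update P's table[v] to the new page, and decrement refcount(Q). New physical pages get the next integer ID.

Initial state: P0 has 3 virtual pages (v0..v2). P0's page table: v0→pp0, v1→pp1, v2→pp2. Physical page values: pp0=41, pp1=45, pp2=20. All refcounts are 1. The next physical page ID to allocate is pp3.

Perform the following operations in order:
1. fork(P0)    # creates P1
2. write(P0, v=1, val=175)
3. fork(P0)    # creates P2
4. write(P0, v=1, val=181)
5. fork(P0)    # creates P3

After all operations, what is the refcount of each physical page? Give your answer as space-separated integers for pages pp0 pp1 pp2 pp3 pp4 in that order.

Answer: 4 1 4 1 2

Derivation:
Op 1: fork(P0) -> P1. 3 ppages; refcounts: pp0:2 pp1:2 pp2:2
Op 2: write(P0, v1, 175). refcount(pp1)=2>1 -> COPY to pp3. 4 ppages; refcounts: pp0:2 pp1:1 pp2:2 pp3:1
Op 3: fork(P0) -> P2. 4 ppages; refcounts: pp0:3 pp1:1 pp2:3 pp3:2
Op 4: write(P0, v1, 181). refcount(pp3)=2>1 -> COPY to pp4. 5 ppages; refcounts: pp0:3 pp1:1 pp2:3 pp3:1 pp4:1
Op 5: fork(P0) -> P3. 5 ppages; refcounts: pp0:4 pp1:1 pp2:4 pp3:1 pp4:2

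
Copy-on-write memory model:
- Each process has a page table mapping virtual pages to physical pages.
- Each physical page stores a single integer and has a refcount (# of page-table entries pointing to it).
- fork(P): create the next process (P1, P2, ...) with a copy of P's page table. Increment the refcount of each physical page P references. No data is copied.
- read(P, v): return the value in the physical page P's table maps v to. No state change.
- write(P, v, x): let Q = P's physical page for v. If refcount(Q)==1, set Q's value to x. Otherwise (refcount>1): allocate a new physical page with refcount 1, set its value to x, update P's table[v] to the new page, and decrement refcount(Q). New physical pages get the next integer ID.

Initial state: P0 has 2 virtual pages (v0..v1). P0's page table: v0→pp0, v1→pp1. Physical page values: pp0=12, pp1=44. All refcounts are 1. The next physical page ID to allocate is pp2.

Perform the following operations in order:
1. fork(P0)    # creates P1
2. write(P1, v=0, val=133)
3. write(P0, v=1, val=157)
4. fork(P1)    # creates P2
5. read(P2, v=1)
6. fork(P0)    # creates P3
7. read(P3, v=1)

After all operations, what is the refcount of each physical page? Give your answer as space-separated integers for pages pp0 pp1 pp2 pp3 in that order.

Op 1: fork(P0) -> P1. 2 ppages; refcounts: pp0:2 pp1:2
Op 2: write(P1, v0, 133). refcount(pp0)=2>1 -> COPY to pp2. 3 ppages; refcounts: pp0:1 pp1:2 pp2:1
Op 3: write(P0, v1, 157). refcount(pp1)=2>1 -> COPY to pp3. 4 ppages; refcounts: pp0:1 pp1:1 pp2:1 pp3:1
Op 4: fork(P1) -> P2. 4 ppages; refcounts: pp0:1 pp1:2 pp2:2 pp3:1
Op 5: read(P2, v1) -> 44. No state change.
Op 6: fork(P0) -> P3. 4 ppages; refcounts: pp0:2 pp1:2 pp2:2 pp3:2
Op 7: read(P3, v1) -> 157. No state change.

Answer: 2 2 2 2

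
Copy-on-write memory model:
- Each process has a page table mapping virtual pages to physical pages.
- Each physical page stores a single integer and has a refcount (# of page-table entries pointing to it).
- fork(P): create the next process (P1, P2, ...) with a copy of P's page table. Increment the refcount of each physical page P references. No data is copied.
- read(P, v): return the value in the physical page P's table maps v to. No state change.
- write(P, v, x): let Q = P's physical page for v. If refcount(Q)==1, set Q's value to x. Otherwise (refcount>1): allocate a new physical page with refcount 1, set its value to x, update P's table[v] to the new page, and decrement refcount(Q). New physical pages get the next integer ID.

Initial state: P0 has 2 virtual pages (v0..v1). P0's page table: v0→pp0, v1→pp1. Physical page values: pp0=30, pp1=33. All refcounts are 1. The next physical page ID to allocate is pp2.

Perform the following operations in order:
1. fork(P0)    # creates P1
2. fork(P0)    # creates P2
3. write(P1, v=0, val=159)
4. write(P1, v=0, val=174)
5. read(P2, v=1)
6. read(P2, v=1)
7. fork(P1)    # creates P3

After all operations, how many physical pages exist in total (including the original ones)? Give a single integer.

Op 1: fork(P0) -> P1. 2 ppages; refcounts: pp0:2 pp1:2
Op 2: fork(P0) -> P2. 2 ppages; refcounts: pp0:3 pp1:3
Op 3: write(P1, v0, 159). refcount(pp0)=3>1 -> COPY to pp2. 3 ppages; refcounts: pp0:2 pp1:3 pp2:1
Op 4: write(P1, v0, 174). refcount(pp2)=1 -> write in place. 3 ppages; refcounts: pp0:2 pp1:3 pp2:1
Op 5: read(P2, v1) -> 33. No state change.
Op 6: read(P2, v1) -> 33. No state change.
Op 7: fork(P1) -> P3. 3 ppages; refcounts: pp0:2 pp1:4 pp2:2

Answer: 3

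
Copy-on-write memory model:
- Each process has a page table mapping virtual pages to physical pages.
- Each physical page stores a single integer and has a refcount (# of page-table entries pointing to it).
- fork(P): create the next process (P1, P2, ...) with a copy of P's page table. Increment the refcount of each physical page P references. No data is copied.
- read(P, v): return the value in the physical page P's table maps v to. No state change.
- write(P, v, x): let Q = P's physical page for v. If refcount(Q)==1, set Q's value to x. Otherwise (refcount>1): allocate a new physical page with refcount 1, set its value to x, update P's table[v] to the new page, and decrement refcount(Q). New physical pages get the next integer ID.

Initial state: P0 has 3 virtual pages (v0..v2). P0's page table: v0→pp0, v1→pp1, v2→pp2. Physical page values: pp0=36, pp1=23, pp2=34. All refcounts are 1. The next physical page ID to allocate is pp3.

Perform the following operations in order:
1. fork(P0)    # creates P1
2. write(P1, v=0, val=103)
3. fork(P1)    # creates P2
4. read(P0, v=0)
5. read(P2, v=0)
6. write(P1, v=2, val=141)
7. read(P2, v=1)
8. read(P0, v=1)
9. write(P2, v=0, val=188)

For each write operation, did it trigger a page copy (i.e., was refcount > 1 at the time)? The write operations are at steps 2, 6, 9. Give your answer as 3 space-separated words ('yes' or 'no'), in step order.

Op 1: fork(P0) -> P1. 3 ppages; refcounts: pp0:2 pp1:2 pp2:2
Op 2: write(P1, v0, 103). refcount(pp0)=2>1 -> COPY to pp3. 4 ppages; refcounts: pp0:1 pp1:2 pp2:2 pp3:1
Op 3: fork(P1) -> P2. 4 ppages; refcounts: pp0:1 pp1:3 pp2:3 pp3:2
Op 4: read(P0, v0) -> 36. No state change.
Op 5: read(P2, v0) -> 103. No state change.
Op 6: write(P1, v2, 141). refcount(pp2)=3>1 -> COPY to pp4. 5 ppages; refcounts: pp0:1 pp1:3 pp2:2 pp3:2 pp4:1
Op 7: read(P2, v1) -> 23. No state change.
Op 8: read(P0, v1) -> 23. No state change.
Op 9: write(P2, v0, 188). refcount(pp3)=2>1 -> COPY to pp5. 6 ppages; refcounts: pp0:1 pp1:3 pp2:2 pp3:1 pp4:1 pp5:1

yes yes yes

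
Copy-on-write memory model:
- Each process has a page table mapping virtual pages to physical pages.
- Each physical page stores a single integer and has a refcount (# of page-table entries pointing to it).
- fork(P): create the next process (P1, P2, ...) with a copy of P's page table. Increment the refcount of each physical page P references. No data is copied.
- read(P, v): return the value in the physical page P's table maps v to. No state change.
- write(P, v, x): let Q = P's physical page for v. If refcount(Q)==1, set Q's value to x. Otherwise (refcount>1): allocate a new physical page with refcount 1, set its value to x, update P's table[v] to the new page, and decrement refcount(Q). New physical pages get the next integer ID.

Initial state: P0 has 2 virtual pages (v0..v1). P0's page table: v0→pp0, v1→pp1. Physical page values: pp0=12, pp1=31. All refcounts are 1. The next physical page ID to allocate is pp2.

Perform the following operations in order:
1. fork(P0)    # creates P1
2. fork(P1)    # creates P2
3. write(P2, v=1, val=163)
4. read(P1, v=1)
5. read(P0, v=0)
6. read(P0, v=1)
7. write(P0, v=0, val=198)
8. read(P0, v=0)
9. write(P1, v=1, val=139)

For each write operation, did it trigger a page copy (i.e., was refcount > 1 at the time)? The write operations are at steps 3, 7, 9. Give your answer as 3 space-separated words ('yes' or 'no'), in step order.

Op 1: fork(P0) -> P1. 2 ppages; refcounts: pp0:2 pp1:2
Op 2: fork(P1) -> P2. 2 ppages; refcounts: pp0:3 pp1:3
Op 3: write(P2, v1, 163). refcount(pp1)=3>1 -> COPY to pp2. 3 ppages; refcounts: pp0:3 pp1:2 pp2:1
Op 4: read(P1, v1) -> 31. No state change.
Op 5: read(P0, v0) -> 12. No state change.
Op 6: read(P0, v1) -> 31. No state change.
Op 7: write(P0, v0, 198). refcount(pp0)=3>1 -> COPY to pp3. 4 ppages; refcounts: pp0:2 pp1:2 pp2:1 pp3:1
Op 8: read(P0, v0) -> 198. No state change.
Op 9: write(P1, v1, 139). refcount(pp1)=2>1 -> COPY to pp4. 5 ppages; refcounts: pp0:2 pp1:1 pp2:1 pp3:1 pp4:1

yes yes yes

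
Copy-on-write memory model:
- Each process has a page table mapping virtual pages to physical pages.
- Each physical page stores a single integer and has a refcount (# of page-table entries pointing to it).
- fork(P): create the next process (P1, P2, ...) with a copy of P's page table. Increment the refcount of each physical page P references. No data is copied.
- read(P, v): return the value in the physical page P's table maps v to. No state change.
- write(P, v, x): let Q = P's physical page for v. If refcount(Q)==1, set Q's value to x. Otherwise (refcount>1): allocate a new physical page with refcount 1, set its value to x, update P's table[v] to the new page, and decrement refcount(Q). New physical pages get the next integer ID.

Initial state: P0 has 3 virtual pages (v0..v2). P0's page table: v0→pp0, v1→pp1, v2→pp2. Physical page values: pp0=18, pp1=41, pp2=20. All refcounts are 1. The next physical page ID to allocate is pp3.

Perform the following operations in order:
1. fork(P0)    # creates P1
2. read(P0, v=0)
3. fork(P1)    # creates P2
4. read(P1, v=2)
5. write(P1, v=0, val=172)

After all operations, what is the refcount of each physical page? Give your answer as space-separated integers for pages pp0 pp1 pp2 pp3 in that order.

Answer: 2 3 3 1

Derivation:
Op 1: fork(P0) -> P1. 3 ppages; refcounts: pp0:2 pp1:2 pp2:2
Op 2: read(P0, v0) -> 18. No state change.
Op 3: fork(P1) -> P2. 3 ppages; refcounts: pp0:3 pp1:3 pp2:3
Op 4: read(P1, v2) -> 20. No state change.
Op 5: write(P1, v0, 172). refcount(pp0)=3>1 -> COPY to pp3. 4 ppages; refcounts: pp0:2 pp1:3 pp2:3 pp3:1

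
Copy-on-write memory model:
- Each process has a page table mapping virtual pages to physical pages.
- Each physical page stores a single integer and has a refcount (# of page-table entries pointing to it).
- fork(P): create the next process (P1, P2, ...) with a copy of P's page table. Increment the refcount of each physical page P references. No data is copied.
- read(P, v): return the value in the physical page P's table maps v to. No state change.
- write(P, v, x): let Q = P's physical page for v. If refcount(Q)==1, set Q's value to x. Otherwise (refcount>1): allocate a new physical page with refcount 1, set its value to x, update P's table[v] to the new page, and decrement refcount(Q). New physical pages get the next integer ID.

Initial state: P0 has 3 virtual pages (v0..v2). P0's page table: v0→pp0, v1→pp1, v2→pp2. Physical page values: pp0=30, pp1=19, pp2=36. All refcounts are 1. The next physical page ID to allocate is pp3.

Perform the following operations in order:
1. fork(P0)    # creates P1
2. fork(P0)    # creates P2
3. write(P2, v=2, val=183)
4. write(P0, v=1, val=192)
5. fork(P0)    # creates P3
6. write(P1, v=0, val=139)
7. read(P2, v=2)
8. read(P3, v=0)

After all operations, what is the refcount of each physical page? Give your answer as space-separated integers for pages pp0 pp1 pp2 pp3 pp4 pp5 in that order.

Op 1: fork(P0) -> P1. 3 ppages; refcounts: pp0:2 pp1:2 pp2:2
Op 2: fork(P0) -> P2. 3 ppages; refcounts: pp0:3 pp1:3 pp2:3
Op 3: write(P2, v2, 183). refcount(pp2)=3>1 -> COPY to pp3. 4 ppages; refcounts: pp0:3 pp1:3 pp2:2 pp3:1
Op 4: write(P0, v1, 192). refcount(pp1)=3>1 -> COPY to pp4. 5 ppages; refcounts: pp0:3 pp1:2 pp2:2 pp3:1 pp4:1
Op 5: fork(P0) -> P3. 5 ppages; refcounts: pp0:4 pp1:2 pp2:3 pp3:1 pp4:2
Op 6: write(P1, v0, 139). refcount(pp0)=4>1 -> COPY to pp5. 6 ppages; refcounts: pp0:3 pp1:2 pp2:3 pp3:1 pp4:2 pp5:1
Op 7: read(P2, v2) -> 183. No state change.
Op 8: read(P3, v0) -> 30. No state change.

Answer: 3 2 3 1 2 1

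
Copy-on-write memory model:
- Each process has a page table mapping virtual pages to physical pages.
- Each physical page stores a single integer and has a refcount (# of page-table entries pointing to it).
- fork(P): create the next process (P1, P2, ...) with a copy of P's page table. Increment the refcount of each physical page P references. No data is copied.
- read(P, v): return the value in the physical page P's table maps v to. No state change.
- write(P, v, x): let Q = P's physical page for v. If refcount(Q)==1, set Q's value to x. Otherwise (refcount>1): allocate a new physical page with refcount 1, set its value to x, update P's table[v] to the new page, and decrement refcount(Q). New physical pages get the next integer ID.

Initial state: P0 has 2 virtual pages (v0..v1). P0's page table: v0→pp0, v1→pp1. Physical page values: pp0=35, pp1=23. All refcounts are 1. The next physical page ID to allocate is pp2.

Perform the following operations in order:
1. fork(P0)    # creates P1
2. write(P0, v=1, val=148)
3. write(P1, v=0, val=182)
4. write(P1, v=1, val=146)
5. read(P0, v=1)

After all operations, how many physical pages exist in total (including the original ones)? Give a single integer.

Op 1: fork(P0) -> P1. 2 ppages; refcounts: pp0:2 pp1:2
Op 2: write(P0, v1, 148). refcount(pp1)=2>1 -> COPY to pp2. 3 ppages; refcounts: pp0:2 pp1:1 pp2:1
Op 3: write(P1, v0, 182). refcount(pp0)=2>1 -> COPY to pp3. 4 ppages; refcounts: pp0:1 pp1:1 pp2:1 pp3:1
Op 4: write(P1, v1, 146). refcount(pp1)=1 -> write in place. 4 ppages; refcounts: pp0:1 pp1:1 pp2:1 pp3:1
Op 5: read(P0, v1) -> 148. No state change.

Answer: 4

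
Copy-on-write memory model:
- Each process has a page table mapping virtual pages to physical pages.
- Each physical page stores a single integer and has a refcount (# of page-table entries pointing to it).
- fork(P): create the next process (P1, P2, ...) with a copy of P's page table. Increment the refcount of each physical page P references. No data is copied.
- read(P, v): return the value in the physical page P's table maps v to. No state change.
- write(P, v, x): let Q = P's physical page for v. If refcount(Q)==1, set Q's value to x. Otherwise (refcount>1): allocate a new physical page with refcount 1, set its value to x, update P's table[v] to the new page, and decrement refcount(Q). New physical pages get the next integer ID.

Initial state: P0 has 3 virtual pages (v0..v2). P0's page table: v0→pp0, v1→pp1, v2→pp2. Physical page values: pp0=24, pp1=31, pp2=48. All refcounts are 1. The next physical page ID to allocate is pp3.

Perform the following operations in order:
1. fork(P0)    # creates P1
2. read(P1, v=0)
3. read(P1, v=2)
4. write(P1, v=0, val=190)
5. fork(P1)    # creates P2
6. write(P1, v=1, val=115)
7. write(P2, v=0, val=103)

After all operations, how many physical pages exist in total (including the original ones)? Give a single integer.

Op 1: fork(P0) -> P1. 3 ppages; refcounts: pp0:2 pp1:2 pp2:2
Op 2: read(P1, v0) -> 24. No state change.
Op 3: read(P1, v2) -> 48. No state change.
Op 4: write(P1, v0, 190). refcount(pp0)=2>1 -> COPY to pp3. 4 ppages; refcounts: pp0:1 pp1:2 pp2:2 pp3:1
Op 5: fork(P1) -> P2. 4 ppages; refcounts: pp0:1 pp1:3 pp2:3 pp3:2
Op 6: write(P1, v1, 115). refcount(pp1)=3>1 -> COPY to pp4. 5 ppages; refcounts: pp0:1 pp1:2 pp2:3 pp3:2 pp4:1
Op 7: write(P2, v0, 103). refcount(pp3)=2>1 -> COPY to pp5. 6 ppages; refcounts: pp0:1 pp1:2 pp2:3 pp3:1 pp4:1 pp5:1

Answer: 6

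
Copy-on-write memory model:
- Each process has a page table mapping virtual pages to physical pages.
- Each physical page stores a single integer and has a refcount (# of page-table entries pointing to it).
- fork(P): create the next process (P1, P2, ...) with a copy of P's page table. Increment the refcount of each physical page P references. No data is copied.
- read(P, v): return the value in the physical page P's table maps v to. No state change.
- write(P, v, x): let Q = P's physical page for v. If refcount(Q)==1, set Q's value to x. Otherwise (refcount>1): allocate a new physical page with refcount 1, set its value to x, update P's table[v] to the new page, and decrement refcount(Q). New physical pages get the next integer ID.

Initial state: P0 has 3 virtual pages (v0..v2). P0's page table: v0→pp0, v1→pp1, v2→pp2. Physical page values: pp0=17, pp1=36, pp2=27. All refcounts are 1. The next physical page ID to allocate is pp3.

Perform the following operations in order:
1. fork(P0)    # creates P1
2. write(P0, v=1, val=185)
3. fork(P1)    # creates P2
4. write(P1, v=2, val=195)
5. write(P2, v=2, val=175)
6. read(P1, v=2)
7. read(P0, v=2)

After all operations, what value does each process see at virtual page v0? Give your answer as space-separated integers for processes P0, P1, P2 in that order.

Answer: 17 17 17

Derivation:
Op 1: fork(P0) -> P1. 3 ppages; refcounts: pp0:2 pp1:2 pp2:2
Op 2: write(P0, v1, 185). refcount(pp1)=2>1 -> COPY to pp3. 4 ppages; refcounts: pp0:2 pp1:1 pp2:2 pp3:1
Op 3: fork(P1) -> P2. 4 ppages; refcounts: pp0:3 pp1:2 pp2:3 pp3:1
Op 4: write(P1, v2, 195). refcount(pp2)=3>1 -> COPY to pp4. 5 ppages; refcounts: pp0:3 pp1:2 pp2:2 pp3:1 pp4:1
Op 5: write(P2, v2, 175). refcount(pp2)=2>1 -> COPY to pp5. 6 ppages; refcounts: pp0:3 pp1:2 pp2:1 pp3:1 pp4:1 pp5:1
Op 6: read(P1, v2) -> 195. No state change.
Op 7: read(P0, v2) -> 27. No state change.
P0: v0 -> pp0 = 17
P1: v0 -> pp0 = 17
P2: v0 -> pp0 = 17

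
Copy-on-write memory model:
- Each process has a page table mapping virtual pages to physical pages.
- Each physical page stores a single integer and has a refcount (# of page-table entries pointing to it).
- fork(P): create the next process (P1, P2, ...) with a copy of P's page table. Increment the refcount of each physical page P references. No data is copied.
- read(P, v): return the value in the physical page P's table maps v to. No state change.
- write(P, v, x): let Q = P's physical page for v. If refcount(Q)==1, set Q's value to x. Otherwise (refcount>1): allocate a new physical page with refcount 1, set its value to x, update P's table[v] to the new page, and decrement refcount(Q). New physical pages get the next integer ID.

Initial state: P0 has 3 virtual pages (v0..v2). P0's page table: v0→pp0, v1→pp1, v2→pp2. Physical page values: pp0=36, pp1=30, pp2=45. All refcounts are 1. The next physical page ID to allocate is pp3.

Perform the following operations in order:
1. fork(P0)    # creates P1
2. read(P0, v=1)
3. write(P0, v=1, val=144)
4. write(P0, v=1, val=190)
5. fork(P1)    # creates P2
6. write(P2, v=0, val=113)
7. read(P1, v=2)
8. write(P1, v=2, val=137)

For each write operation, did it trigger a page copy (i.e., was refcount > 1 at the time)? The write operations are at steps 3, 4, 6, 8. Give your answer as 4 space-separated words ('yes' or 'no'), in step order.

Op 1: fork(P0) -> P1. 3 ppages; refcounts: pp0:2 pp1:2 pp2:2
Op 2: read(P0, v1) -> 30. No state change.
Op 3: write(P0, v1, 144). refcount(pp1)=2>1 -> COPY to pp3. 4 ppages; refcounts: pp0:2 pp1:1 pp2:2 pp3:1
Op 4: write(P0, v1, 190). refcount(pp3)=1 -> write in place. 4 ppages; refcounts: pp0:2 pp1:1 pp2:2 pp3:1
Op 5: fork(P1) -> P2. 4 ppages; refcounts: pp0:3 pp1:2 pp2:3 pp3:1
Op 6: write(P2, v0, 113). refcount(pp0)=3>1 -> COPY to pp4. 5 ppages; refcounts: pp0:2 pp1:2 pp2:3 pp3:1 pp4:1
Op 7: read(P1, v2) -> 45. No state change.
Op 8: write(P1, v2, 137). refcount(pp2)=3>1 -> COPY to pp5. 6 ppages; refcounts: pp0:2 pp1:2 pp2:2 pp3:1 pp4:1 pp5:1

yes no yes yes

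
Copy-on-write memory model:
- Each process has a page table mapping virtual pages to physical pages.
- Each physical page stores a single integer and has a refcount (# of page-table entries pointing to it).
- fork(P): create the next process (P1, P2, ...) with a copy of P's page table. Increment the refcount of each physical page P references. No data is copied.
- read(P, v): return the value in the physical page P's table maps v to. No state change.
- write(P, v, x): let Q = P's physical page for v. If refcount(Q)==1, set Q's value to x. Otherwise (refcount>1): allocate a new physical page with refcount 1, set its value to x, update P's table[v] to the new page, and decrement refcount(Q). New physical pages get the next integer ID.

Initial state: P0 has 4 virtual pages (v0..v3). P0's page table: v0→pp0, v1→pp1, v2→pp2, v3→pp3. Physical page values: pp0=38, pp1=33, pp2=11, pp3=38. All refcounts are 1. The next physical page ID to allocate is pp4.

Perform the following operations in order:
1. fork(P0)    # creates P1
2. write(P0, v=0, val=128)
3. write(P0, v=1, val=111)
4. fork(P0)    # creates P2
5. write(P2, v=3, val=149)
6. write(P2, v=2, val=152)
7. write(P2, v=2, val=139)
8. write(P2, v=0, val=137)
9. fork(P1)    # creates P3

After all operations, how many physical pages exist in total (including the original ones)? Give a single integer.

Op 1: fork(P0) -> P1. 4 ppages; refcounts: pp0:2 pp1:2 pp2:2 pp3:2
Op 2: write(P0, v0, 128). refcount(pp0)=2>1 -> COPY to pp4. 5 ppages; refcounts: pp0:1 pp1:2 pp2:2 pp3:2 pp4:1
Op 3: write(P0, v1, 111). refcount(pp1)=2>1 -> COPY to pp5. 6 ppages; refcounts: pp0:1 pp1:1 pp2:2 pp3:2 pp4:1 pp5:1
Op 4: fork(P0) -> P2. 6 ppages; refcounts: pp0:1 pp1:1 pp2:3 pp3:3 pp4:2 pp5:2
Op 5: write(P2, v3, 149). refcount(pp3)=3>1 -> COPY to pp6. 7 ppages; refcounts: pp0:1 pp1:1 pp2:3 pp3:2 pp4:2 pp5:2 pp6:1
Op 6: write(P2, v2, 152). refcount(pp2)=3>1 -> COPY to pp7. 8 ppages; refcounts: pp0:1 pp1:1 pp2:2 pp3:2 pp4:2 pp5:2 pp6:1 pp7:1
Op 7: write(P2, v2, 139). refcount(pp7)=1 -> write in place. 8 ppages; refcounts: pp0:1 pp1:1 pp2:2 pp3:2 pp4:2 pp5:2 pp6:1 pp7:1
Op 8: write(P2, v0, 137). refcount(pp4)=2>1 -> COPY to pp8. 9 ppages; refcounts: pp0:1 pp1:1 pp2:2 pp3:2 pp4:1 pp5:2 pp6:1 pp7:1 pp8:1
Op 9: fork(P1) -> P3. 9 ppages; refcounts: pp0:2 pp1:2 pp2:3 pp3:3 pp4:1 pp5:2 pp6:1 pp7:1 pp8:1

Answer: 9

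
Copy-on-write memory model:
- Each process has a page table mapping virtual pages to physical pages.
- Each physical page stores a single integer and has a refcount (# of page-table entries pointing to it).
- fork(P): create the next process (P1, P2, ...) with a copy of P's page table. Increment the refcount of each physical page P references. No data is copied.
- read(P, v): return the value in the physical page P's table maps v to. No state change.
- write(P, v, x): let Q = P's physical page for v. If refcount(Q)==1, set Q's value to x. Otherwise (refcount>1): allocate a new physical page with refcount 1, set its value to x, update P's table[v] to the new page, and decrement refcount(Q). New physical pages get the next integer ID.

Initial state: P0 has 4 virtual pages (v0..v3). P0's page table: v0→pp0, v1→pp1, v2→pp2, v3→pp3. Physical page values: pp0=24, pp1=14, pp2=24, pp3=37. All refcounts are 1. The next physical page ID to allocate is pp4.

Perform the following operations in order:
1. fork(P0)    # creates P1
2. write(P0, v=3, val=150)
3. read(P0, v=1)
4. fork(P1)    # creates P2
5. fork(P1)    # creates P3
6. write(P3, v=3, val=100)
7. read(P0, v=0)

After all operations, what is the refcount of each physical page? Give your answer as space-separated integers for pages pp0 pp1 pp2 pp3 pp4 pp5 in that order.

Answer: 4 4 4 2 1 1

Derivation:
Op 1: fork(P0) -> P1. 4 ppages; refcounts: pp0:2 pp1:2 pp2:2 pp3:2
Op 2: write(P0, v3, 150). refcount(pp3)=2>1 -> COPY to pp4. 5 ppages; refcounts: pp0:2 pp1:2 pp2:2 pp3:1 pp4:1
Op 3: read(P0, v1) -> 14. No state change.
Op 4: fork(P1) -> P2. 5 ppages; refcounts: pp0:3 pp1:3 pp2:3 pp3:2 pp4:1
Op 5: fork(P1) -> P3. 5 ppages; refcounts: pp0:4 pp1:4 pp2:4 pp3:3 pp4:1
Op 6: write(P3, v3, 100). refcount(pp3)=3>1 -> COPY to pp5. 6 ppages; refcounts: pp0:4 pp1:4 pp2:4 pp3:2 pp4:1 pp5:1
Op 7: read(P0, v0) -> 24. No state change.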